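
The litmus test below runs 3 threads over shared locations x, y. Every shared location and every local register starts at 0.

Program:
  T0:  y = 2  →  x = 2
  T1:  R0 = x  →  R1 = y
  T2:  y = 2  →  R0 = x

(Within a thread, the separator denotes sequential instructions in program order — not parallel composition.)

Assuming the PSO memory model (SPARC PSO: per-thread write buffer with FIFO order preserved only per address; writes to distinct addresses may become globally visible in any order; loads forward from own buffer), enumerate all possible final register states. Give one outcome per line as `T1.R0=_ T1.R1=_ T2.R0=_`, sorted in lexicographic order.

outcome vector order: (T1.R0,T1.R1,T2.R0)
|PSO outcomes| = 8

T1.R0=0 T1.R1=0 T2.R0=0
T1.R0=0 T1.R1=0 T2.R0=2
T1.R0=0 T1.R1=2 T2.R0=0
T1.R0=0 T1.R1=2 T2.R0=2
T1.R0=2 T1.R1=0 T2.R0=0
T1.R0=2 T1.R1=0 T2.R0=2
T1.R0=2 T1.R1=2 T2.R0=0
T1.R0=2 T1.R1=2 T2.R0=2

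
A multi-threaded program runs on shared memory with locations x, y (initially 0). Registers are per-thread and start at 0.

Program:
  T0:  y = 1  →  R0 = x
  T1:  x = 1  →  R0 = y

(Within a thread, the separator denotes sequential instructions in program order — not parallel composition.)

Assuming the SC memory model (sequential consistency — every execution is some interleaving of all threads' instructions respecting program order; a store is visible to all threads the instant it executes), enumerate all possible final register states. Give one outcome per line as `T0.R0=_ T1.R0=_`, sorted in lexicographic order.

T0.R0=0 T1.R0=1
T0.R0=1 T1.R0=0
T0.R0=1 T1.R0=1

outcome vector order: (T0.R0,T1.R0)
|SC outcomes| = 3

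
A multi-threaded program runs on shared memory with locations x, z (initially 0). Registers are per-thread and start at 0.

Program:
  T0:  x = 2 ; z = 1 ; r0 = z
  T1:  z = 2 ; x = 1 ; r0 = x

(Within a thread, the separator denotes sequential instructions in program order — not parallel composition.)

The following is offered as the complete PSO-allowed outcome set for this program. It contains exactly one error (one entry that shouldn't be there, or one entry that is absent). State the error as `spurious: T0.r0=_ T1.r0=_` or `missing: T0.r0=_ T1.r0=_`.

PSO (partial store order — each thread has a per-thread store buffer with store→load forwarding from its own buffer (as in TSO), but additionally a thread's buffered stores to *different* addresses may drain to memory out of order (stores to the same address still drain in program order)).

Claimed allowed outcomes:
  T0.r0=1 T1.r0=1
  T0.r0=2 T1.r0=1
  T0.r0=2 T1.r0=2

outcome vector order: (T0.r0,T1.r0)
[PSO] allowed = {<1 1> <1 2> <2 1> <2 2>}
PSO∖claimed = {<1 2>}

missing: T0.r0=1 T1.r0=2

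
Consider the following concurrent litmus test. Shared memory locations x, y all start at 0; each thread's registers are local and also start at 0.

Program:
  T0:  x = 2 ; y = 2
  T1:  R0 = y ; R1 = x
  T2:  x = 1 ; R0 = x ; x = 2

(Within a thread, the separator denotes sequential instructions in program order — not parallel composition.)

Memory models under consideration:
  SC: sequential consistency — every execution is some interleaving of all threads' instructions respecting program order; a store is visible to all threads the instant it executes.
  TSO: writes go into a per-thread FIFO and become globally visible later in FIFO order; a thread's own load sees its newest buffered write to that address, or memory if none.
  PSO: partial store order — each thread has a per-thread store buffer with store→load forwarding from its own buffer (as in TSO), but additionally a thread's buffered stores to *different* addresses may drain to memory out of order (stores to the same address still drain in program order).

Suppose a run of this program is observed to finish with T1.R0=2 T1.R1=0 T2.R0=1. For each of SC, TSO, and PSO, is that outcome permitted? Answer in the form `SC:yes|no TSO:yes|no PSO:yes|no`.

SC:no TSO:no PSO:yes

outcome vector order: (T1.R0,T1.R1,T2.R0)
[SC] allowed = {<0 0 1> <0 0 2> <0 1 1> <0 1 2> <0 2 1> <0 2 2> <2 1 1> <2 2 1> <2 2 2>}
[TSO] allowed = {<0 0 1> <0 0 2> <0 1 1> <0 1 2> <0 2 1> <0 2 2> <2 1 1> <2 2 1> <2 2 2>}
[PSO] allowed = {<0 0 1> <0 0 2> <0 1 1> <0 1 2> <0 2 1> <0 2 2> <2 0 1> <2 0 2> <2 1 1> <2 1 2> <2 2 1> <2 2 2>}
target <2 0 1> ∈ {PSO}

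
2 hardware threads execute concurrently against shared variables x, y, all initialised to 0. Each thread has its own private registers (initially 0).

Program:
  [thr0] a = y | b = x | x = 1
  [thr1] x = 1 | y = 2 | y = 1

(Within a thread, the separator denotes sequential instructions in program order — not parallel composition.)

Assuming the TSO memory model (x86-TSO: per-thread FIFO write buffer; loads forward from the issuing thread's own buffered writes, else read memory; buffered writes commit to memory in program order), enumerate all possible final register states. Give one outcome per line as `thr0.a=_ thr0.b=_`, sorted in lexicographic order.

thr0.a=0 thr0.b=0
thr0.a=0 thr0.b=1
thr0.a=1 thr0.b=1
thr0.a=2 thr0.b=1

outcome vector order: (thr0.a,thr0.b)
|TSO outcomes| = 4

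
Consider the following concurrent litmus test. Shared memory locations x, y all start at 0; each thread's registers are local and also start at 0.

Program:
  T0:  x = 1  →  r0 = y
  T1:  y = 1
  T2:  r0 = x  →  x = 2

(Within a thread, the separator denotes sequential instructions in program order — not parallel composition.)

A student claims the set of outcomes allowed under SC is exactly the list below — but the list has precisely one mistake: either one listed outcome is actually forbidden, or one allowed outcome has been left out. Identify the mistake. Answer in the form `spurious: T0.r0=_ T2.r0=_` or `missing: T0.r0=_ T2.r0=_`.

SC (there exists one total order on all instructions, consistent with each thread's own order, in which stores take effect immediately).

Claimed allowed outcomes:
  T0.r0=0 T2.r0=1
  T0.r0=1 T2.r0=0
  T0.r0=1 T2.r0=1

outcome vector order: (T0.r0,T2.r0)
SC: 4 outcomes — {<0 0>; <0 1>; <1 0>; <1 1>}
SC∖claimed = {<0 0>}

missing: T0.r0=0 T2.r0=0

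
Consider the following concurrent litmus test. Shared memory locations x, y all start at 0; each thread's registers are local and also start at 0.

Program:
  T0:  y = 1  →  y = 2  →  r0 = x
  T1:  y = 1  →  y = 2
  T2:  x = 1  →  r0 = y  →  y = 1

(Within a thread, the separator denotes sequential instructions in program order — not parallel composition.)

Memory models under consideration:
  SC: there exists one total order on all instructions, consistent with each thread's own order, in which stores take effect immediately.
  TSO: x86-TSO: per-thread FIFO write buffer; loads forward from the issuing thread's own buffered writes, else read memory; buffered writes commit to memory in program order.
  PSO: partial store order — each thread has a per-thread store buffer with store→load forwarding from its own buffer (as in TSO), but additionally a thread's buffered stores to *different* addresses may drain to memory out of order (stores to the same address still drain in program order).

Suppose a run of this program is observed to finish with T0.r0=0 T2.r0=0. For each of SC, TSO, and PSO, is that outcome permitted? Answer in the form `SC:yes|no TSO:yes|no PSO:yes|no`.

SC:no TSO:yes PSO:yes

outcome vector order: (T0.r0,T2.r0)
under SC → <0 1>, <0 2>, <1 0>, <1 1>, <1 2>
under TSO → <0 0>, <0 1>, <0 2>, <1 0>, <1 1>, <1 2>
under PSO → <0 0>, <0 1>, <0 2>, <1 0>, <1 1>, <1 2>
target <0 0> ∈ {TSO,PSO}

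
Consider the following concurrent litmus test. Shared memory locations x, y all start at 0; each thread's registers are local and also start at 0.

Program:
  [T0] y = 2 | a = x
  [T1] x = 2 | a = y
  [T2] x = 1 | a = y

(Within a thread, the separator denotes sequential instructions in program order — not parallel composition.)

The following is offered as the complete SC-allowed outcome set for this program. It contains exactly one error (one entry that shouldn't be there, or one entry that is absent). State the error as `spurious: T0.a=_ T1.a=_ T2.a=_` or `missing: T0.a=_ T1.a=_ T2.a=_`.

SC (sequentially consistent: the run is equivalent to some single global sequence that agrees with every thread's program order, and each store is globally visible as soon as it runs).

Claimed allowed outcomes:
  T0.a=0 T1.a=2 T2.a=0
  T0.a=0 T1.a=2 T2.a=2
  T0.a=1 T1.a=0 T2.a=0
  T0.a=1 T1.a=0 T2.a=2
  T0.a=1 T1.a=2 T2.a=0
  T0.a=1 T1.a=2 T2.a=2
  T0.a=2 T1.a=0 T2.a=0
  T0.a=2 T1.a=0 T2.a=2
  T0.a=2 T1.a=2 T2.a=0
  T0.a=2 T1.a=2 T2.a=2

spurious: T0.a=0 T1.a=2 T2.a=0

outcome vector order: (T0.a,T1.a,T2.a)
SC: 9 outcomes — {022 100 102 120 122 200 202 220 222}
claimed∖SC = {020}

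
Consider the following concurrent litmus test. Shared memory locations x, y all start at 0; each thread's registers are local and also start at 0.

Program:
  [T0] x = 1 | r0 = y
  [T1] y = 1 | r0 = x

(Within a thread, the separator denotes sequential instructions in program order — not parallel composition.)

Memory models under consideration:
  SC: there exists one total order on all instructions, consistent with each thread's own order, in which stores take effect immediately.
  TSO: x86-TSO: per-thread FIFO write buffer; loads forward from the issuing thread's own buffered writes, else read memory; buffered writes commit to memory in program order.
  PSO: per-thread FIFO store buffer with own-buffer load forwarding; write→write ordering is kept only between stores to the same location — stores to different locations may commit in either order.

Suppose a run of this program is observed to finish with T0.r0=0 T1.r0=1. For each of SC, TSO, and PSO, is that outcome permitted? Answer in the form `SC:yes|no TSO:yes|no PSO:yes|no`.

outcome vector order: (T0.r0,T1.r0)
SC: 3 outcomes — {<0 1>; <1 0>; <1 1>}
TSO: 4 outcomes — {<0 0>; <0 1>; <1 0>; <1 1>}
PSO: 4 outcomes — {<0 0>; <0 1>; <1 0>; <1 1>}
target <0 1> ∈ {SC,TSO,PSO}

SC:yes TSO:yes PSO:yes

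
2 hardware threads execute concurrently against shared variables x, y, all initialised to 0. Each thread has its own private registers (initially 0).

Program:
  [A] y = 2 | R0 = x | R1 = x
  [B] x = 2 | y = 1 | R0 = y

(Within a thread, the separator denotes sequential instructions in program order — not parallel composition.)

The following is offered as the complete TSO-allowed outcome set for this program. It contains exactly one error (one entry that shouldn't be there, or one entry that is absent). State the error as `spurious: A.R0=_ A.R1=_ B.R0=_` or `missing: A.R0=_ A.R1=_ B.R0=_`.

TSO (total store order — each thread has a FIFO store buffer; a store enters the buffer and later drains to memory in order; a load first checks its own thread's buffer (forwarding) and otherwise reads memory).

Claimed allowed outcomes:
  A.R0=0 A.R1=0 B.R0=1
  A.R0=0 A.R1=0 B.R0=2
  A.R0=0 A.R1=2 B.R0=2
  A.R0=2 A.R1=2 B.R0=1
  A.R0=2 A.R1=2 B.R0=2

outcome vector order: (A.R0,A.R1,B.R0)
TSO (6): 0/0/1 0/0/2 0/2/1 0/2/2 2/2/1 2/2/2
TSO∖claimed = {0/2/1}

missing: A.R0=0 A.R1=2 B.R0=1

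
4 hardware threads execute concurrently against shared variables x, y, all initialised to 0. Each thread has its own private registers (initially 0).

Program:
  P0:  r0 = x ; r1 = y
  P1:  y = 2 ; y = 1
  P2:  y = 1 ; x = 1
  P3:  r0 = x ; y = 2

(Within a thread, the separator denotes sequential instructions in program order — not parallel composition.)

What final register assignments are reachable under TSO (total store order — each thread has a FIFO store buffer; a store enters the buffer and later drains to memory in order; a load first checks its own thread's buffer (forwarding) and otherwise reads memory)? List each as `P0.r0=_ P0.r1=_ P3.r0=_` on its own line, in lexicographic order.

P0.r0=0 P0.r1=0 P3.r0=0
P0.r0=0 P0.r1=0 P3.r0=1
P0.r0=0 P0.r1=1 P3.r0=0
P0.r0=0 P0.r1=1 P3.r0=1
P0.r0=0 P0.r1=2 P3.r0=0
P0.r0=0 P0.r1=2 P3.r0=1
P0.r0=1 P0.r1=1 P3.r0=0
P0.r0=1 P0.r1=1 P3.r0=1
P0.r0=1 P0.r1=2 P3.r0=0
P0.r0=1 P0.r1=2 P3.r0=1

outcome vector order: (P0.r0,P0.r1,P3.r0)
|TSO outcomes| = 10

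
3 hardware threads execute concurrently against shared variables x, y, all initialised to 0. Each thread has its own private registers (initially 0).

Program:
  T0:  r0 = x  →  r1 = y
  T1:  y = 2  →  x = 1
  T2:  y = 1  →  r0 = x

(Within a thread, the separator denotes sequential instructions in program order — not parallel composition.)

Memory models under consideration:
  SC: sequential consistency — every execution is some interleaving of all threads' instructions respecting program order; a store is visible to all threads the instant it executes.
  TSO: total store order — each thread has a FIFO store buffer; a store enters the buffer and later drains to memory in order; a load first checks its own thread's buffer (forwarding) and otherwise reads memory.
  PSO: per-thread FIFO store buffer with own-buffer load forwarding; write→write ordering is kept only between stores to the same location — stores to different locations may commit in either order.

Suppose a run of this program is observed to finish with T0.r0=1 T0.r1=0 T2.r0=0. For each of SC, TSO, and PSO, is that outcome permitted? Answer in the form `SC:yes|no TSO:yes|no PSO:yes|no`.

outcome vector order: (T0.r0,T0.r1,T2.r0)
under SC → <0 0 0> <0 0 1> <0 1 0> <0 1 1> <0 2 0> <0 2 1> <1 1 0> <1 1 1> <1 2 0> <1 2 1>
under TSO → <0 0 0> <0 0 1> <0 1 0> <0 1 1> <0 2 0> <0 2 1> <1 1 0> <1 1 1> <1 2 0> <1 2 1>
under PSO → <0 0 0> <0 0 1> <0 1 0> <0 1 1> <0 2 0> <0 2 1> <1 0 0> <1 0 1> <1 1 0> <1 1 1> <1 2 0> <1 2 1>
target <1 0 0> ∈ {PSO}

SC:no TSO:no PSO:yes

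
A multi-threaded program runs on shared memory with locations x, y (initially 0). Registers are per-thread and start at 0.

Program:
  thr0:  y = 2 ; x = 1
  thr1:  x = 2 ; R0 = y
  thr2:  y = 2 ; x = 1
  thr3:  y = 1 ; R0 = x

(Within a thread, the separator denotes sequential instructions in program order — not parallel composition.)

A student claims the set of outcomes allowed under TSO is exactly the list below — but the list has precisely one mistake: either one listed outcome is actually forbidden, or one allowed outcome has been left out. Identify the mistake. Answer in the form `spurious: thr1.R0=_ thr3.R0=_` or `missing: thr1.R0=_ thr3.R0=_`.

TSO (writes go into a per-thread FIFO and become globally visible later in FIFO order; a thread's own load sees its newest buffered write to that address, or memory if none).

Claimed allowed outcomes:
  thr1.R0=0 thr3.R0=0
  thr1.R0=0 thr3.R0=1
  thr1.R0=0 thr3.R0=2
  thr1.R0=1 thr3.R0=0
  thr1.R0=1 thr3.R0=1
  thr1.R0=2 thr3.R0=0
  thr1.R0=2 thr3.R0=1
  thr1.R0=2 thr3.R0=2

missing: thr1.R0=1 thr3.R0=2

outcome vector order: (thr1.R0,thr3.R0)
TSO: 9 outcomes — {<0 0>; <0 1>; <0 2>; <1 0>; <1 1>; <1 2>; <2 0>; <2 1>; <2 2>}
TSO∖claimed = {<1 2>}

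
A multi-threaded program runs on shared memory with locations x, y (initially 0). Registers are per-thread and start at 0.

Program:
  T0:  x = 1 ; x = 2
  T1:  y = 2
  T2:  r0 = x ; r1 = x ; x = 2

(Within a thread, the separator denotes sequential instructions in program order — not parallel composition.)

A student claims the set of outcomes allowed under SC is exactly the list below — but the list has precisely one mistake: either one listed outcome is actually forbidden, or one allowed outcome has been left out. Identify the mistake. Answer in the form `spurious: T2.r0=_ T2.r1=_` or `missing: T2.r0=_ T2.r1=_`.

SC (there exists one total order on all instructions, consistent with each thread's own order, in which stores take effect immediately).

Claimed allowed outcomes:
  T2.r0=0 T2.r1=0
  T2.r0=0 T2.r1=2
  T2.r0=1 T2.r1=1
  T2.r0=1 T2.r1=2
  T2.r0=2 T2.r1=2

outcome vector order: (T2.r0,T2.r1)
under SC → 00, 01, 02, 11, 12, 22
SC∖claimed = {01}

missing: T2.r0=0 T2.r1=1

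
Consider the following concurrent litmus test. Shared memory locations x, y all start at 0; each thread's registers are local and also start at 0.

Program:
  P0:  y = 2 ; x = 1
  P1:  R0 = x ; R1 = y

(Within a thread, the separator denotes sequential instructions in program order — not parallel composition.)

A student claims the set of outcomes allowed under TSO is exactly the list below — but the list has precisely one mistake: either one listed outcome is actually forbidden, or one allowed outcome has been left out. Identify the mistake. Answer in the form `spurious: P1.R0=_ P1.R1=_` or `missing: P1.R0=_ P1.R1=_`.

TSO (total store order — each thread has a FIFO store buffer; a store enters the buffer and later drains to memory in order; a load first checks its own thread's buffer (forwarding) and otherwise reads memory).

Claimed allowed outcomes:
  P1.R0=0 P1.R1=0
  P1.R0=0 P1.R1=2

missing: P1.R0=1 P1.R1=2

outcome vector order: (P1.R0,P1.R1)
[TSO] allowed = {00; 02; 12}
TSO∖claimed = {12}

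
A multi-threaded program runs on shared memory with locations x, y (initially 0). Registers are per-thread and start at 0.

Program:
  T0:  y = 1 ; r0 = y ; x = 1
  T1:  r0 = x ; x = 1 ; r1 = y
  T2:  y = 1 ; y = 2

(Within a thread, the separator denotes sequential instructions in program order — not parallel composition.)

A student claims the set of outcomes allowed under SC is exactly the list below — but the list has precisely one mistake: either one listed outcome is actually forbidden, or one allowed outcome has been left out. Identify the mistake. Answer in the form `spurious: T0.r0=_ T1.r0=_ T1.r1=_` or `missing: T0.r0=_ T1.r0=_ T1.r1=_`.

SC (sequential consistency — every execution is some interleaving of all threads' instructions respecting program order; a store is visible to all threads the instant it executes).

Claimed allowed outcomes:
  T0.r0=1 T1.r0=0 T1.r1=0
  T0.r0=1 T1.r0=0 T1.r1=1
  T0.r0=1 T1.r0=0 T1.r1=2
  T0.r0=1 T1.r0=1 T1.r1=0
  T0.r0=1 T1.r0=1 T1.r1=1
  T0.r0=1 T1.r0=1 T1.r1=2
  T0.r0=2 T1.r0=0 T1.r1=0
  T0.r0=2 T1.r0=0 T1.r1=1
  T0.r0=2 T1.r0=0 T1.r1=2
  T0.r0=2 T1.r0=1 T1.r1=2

spurious: T0.r0=1 T1.r0=1 T1.r1=0

outcome vector order: (T0.r0,T1.r0,T1.r1)
[SC] allowed = {(1,0,0), (1,0,1), (1,0,2), (1,1,1), (1,1,2), (2,0,0), (2,0,1), (2,0,2), (2,1,2)}
claimed∖SC = {(1,1,0)}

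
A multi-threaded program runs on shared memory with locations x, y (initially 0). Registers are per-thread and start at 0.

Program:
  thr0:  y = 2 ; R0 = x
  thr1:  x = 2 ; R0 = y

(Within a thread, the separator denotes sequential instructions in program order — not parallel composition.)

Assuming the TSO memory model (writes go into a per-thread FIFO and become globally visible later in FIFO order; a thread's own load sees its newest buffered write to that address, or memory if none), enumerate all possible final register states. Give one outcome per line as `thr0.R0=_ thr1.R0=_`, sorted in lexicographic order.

outcome vector order: (thr0.R0,thr1.R0)
|TSO outcomes| = 4

thr0.R0=0 thr1.R0=0
thr0.R0=0 thr1.R0=2
thr0.R0=2 thr1.R0=0
thr0.R0=2 thr1.R0=2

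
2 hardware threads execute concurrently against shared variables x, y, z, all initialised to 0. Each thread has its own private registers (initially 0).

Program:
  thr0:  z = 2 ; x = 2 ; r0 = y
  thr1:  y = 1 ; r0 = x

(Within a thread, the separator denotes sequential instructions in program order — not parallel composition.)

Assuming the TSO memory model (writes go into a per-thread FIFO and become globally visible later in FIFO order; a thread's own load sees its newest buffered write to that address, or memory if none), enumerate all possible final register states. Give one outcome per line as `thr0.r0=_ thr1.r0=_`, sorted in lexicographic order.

thr0.r0=0 thr1.r0=0
thr0.r0=0 thr1.r0=2
thr0.r0=1 thr1.r0=0
thr0.r0=1 thr1.r0=2

outcome vector order: (thr0.r0,thr1.r0)
|TSO outcomes| = 4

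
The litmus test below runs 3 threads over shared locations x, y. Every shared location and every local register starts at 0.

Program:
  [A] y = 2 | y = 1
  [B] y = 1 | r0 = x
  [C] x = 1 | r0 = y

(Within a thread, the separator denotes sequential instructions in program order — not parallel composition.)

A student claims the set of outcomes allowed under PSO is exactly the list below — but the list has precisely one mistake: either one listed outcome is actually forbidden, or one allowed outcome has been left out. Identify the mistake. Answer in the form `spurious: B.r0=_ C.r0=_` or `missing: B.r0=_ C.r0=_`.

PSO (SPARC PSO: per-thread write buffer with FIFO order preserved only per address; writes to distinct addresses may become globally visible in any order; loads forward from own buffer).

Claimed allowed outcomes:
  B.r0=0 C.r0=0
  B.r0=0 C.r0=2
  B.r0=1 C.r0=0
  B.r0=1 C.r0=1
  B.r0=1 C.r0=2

missing: B.r0=0 C.r0=1

outcome vector order: (B.r0,C.r0)
under PSO → 0/0 0/1 0/2 1/0 1/1 1/2
PSO∖claimed = {0/1}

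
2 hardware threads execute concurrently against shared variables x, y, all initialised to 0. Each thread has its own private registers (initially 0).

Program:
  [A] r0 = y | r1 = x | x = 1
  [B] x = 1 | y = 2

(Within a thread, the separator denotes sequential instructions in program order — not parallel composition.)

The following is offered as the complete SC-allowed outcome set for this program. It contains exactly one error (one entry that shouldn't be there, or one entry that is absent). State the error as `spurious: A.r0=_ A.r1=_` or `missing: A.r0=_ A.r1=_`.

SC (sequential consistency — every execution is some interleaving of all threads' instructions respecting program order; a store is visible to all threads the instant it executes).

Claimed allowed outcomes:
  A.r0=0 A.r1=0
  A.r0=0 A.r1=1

missing: A.r0=2 A.r1=1

outcome vector order: (A.r0,A.r1)
SC (3): (0,0) (0,1) (2,1)
SC∖claimed = {(2,1)}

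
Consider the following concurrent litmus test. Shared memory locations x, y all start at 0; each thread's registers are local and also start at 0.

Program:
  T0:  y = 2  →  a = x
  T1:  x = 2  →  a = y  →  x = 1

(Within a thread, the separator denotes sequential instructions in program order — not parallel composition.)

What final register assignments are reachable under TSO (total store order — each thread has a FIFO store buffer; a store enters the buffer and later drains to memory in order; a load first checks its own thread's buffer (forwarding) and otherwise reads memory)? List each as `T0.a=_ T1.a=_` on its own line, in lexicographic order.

T0.a=0 T1.a=0
T0.a=0 T1.a=2
T0.a=1 T1.a=0
T0.a=1 T1.a=2
T0.a=2 T1.a=0
T0.a=2 T1.a=2

outcome vector order: (T0.a,T1.a)
|TSO outcomes| = 6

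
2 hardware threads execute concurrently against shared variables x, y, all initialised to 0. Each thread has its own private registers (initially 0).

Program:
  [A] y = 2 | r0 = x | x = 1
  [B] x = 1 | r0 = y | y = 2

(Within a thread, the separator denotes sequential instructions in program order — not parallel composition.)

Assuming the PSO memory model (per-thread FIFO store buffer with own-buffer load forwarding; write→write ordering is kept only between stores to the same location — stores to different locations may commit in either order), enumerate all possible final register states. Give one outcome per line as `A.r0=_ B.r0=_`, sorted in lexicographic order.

outcome vector order: (A.r0,B.r0)
|PSO outcomes| = 4

A.r0=0 B.r0=0
A.r0=0 B.r0=2
A.r0=1 B.r0=0
A.r0=1 B.r0=2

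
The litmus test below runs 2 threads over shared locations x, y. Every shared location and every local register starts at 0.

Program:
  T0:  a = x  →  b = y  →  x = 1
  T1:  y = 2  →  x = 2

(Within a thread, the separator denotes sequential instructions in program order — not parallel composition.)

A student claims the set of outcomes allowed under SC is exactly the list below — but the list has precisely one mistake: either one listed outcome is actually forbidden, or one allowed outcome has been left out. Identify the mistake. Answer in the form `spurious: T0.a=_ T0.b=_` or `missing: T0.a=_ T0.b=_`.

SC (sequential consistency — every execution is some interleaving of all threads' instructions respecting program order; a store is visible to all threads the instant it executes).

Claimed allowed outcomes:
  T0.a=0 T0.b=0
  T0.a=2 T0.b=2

missing: T0.a=0 T0.b=2

outcome vector order: (T0.a,T0.b)
[SC] allowed = {0/0; 0/2; 2/2}
SC∖claimed = {0/2}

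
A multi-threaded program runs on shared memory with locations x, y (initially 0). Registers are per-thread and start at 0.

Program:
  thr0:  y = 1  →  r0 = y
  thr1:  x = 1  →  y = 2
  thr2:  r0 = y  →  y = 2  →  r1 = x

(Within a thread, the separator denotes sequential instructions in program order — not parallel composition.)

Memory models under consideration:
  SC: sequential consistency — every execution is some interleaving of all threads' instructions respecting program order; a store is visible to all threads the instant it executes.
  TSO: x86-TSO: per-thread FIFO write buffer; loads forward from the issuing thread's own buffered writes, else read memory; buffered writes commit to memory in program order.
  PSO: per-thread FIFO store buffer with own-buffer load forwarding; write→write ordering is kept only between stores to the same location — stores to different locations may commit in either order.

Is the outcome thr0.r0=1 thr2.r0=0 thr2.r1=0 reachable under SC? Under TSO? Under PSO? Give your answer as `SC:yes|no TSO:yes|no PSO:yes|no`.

outcome vector order: (thr0.r0,thr2.r0,thr2.r1)
[SC] allowed = {100, 101, 110, 111, 121, 200, 201, 210, 211, 221}
[TSO] allowed = {100, 101, 110, 111, 121, 200, 201, 210, 211, 221}
[PSO] allowed = {100, 101, 110, 111, 120, 121, 200, 201, 210, 211, 220, 221}
target 100 ∈ {SC,TSO,PSO}

SC:yes TSO:yes PSO:yes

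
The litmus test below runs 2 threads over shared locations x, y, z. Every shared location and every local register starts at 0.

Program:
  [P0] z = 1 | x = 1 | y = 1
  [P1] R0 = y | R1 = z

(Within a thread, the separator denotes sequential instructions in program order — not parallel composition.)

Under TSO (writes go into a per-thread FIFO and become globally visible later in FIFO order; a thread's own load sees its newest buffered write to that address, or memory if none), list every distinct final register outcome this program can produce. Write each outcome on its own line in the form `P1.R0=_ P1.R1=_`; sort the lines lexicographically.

P1.R0=0 P1.R1=0
P1.R0=0 P1.R1=1
P1.R0=1 P1.R1=1

outcome vector order: (P1.R0,P1.R1)
|TSO outcomes| = 3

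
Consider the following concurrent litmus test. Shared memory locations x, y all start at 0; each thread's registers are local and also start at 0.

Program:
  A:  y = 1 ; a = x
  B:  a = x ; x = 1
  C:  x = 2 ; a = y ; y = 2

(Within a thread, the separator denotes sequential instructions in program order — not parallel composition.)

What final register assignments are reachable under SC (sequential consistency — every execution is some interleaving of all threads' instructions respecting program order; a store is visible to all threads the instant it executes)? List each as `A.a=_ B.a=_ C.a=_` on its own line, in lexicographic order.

A.a=0 B.a=0 C.a=1
A.a=0 B.a=2 C.a=1
A.a=1 B.a=0 C.a=0
A.a=1 B.a=0 C.a=1
A.a=1 B.a=2 C.a=0
A.a=1 B.a=2 C.a=1
A.a=2 B.a=0 C.a=0
A.a=2 B.a=0 C.a=1
A.a=2 B.a=2 C.a=0
A.a=2 B.a=2 C.a=1

outcome vector order: (A.a,B.a,C.a)
|SC outcomes| = 10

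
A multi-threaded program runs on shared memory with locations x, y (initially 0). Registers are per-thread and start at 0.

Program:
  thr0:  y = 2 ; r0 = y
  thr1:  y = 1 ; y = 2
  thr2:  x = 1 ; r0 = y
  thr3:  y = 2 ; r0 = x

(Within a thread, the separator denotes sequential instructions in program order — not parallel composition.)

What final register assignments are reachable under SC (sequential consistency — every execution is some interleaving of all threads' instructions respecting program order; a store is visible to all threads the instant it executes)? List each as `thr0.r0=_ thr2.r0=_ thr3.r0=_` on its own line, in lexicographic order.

thr0.r0=1 thr2.r0=0 thr3.r0=1
thr0.r0=1 thr2.r0=1 thr3.r0=0
thr0.r0=1 thr2.r0=1 thr3.r0=1
thr0.r0=1 thr2.r0=2 thr3.r0=0
thr0.r0=1 thr2.r0=2 thr3.r0=1
thr0.r0=2 thr2.r0=0 thr3.r0=1
thr0.r0=2 thr2.r0=1 thr3.r0=0
thr0.r0=2 thr2.r0=1 thr3.r0=1
thr0.r0=2 thr2.r0=2 thr3.r0=0
thr0.r0=2 thr2.r0=2 thr3.r0=1

outcome vector order: (thr0.r0,thr2.r0,thr3.r0)
|SC outcomes| = 10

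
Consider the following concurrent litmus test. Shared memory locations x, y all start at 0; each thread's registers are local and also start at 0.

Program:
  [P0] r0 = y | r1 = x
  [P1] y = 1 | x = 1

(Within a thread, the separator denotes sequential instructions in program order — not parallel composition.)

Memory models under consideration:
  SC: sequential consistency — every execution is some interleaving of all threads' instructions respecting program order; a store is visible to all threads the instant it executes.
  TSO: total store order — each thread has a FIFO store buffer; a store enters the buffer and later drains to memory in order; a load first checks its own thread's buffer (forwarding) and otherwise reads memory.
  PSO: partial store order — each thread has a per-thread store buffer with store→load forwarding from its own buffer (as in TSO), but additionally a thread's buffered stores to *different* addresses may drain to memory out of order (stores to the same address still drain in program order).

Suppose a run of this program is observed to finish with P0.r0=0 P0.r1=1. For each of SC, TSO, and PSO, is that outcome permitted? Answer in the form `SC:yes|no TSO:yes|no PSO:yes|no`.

outcome vector order: (P0.r0,P0.r1)
SC (4): 0/0, 0/1, 1/0, 1/1
TSO (4): 0/0, 0/1, 1/0, 1/1
PSO (4): 0/0, 0/1, 1/0, 1/1
target 0/1 ∈ {SC,TSO,PSO}

SC:yes TSO:yes PSO:yes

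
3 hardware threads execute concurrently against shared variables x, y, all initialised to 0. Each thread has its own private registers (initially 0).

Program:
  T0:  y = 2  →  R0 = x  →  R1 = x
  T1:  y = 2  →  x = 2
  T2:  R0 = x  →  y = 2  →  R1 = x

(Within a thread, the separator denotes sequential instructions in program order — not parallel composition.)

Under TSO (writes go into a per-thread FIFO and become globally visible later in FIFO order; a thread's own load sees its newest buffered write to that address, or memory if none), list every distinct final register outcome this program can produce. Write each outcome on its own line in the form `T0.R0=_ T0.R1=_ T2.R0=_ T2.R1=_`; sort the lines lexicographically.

T0.R0=0 T0.R1=0 T2.R0=0 T2.R1=0
T0.R0=0 T0.R1=0 T2.R0=0 T2.R1=2
T0.R0=0 T0.R1=0 T2.R0=2 T2.R1=2
T0.R0=0 T0.R1=2 T2.R0=0 T2.R1=0
T0.R0=0 T0.R1=2 T2.R0=0 T2.R1=2
T0.R0=0 T0.R1=2 T2.R0=2 T2.R1=2
T0.R0=2 T0.R1=2 T2.R0=0 T2.R1=0
T0.R0=2 T0.R1=2 T2.R0=0 T2.R1=2
T0.R0=2 T0.R1=2 T2.R0=2 T2.R1=2

outcome vector order: (T0.R0,T0.R1,T2.R0,T2.R1)
|TSO outcomes| = 9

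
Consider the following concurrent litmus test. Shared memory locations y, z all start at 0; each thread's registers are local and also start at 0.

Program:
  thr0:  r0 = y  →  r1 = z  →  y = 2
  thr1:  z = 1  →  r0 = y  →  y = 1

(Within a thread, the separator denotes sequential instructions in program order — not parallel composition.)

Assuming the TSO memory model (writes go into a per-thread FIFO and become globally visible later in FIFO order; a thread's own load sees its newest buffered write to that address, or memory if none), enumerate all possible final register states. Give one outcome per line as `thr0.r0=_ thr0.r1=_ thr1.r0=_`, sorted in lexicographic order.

thr0.r0=0 thr0.r1=0 thr1.r0=0
thr0.r0=0 thr0.r1=0 thr1.r0=2
thr0.r0=0 thr0.r1=1 thr1.r0=0
thr0.r0=0 thr0.r1=1 thr1.r0=2
thr0.r0=1 thr0.r1=1 thr1.r0=0

outcome vector order: (thr0.r0,thr0.r1,thr1.r0)
|TSO outcomes| = 5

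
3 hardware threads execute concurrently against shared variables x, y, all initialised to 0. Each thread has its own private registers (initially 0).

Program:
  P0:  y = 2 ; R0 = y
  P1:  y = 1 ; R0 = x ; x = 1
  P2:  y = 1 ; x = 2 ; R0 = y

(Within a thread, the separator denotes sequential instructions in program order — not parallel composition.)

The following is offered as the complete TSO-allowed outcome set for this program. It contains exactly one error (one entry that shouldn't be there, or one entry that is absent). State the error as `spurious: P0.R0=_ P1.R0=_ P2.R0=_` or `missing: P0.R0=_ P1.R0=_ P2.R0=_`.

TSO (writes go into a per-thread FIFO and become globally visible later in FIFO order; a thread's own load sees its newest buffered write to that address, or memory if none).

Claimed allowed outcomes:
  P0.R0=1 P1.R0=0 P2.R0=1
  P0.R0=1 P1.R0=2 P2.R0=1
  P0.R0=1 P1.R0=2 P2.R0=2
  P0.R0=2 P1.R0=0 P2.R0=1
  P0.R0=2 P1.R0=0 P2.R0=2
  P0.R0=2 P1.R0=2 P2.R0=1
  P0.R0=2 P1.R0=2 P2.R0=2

missing: P0.R0=1 P1.R0=0 P2.R0=2

outcome vector order: (P0.R0,P1.R0,P2.R0)
under TSO → 1/0/1; 1/0/2; 1/2/1; 1/2/2; 2/0/1; 2/0/2; 2/2/1; 2/2/2
TSO∖claimed = {1/0/2}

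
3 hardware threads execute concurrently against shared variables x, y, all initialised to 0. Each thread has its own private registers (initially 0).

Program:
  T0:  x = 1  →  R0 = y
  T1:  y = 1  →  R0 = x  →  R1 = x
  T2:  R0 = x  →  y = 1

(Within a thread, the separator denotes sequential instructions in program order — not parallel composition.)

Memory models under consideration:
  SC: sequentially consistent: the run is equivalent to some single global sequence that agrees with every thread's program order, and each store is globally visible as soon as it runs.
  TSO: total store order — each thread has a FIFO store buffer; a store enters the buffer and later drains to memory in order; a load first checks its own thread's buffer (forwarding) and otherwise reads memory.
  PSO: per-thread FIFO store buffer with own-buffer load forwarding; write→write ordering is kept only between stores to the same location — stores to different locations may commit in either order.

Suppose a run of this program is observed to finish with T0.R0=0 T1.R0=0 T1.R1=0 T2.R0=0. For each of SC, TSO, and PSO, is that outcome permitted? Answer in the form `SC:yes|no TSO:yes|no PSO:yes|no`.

SC:no TSO:yes PSO:yes

outcome vector order: (T0.R0,T1.R0,T1.R1,T2.R0)
[SC] allowed = {(0,1,1,0) (0,1,1,1) (1,0,0,0) (1,0,0,1) (1,0,1,0) (1,0,1,1) (1,1,1,0) (1,1,1,1)}
[TSO] allowed = {(0,0,0,0) (0,0,0,1) (0,0,1,0) (0,0,1,1) (0,1,1,0) (0,1,1,1) (1,0,0,0) (1,0,0,1) (1,0,1,0) (1,0,1,1) (1,1,1,0) (1,1,1,1)}
[PSO] allowed = {(0,0,0,0) (0,0,0,1) (0,0,1,0) (0,0,1,1) (0,1,1,0) (0,1,1,1) (1,0,0,0) (1,0,0,1) (1,0,1,0) (1,0,1,1) (1,1,1,0) (1,1,1,1)}
target (0,0,0,0) ∈ {TSO,PSO}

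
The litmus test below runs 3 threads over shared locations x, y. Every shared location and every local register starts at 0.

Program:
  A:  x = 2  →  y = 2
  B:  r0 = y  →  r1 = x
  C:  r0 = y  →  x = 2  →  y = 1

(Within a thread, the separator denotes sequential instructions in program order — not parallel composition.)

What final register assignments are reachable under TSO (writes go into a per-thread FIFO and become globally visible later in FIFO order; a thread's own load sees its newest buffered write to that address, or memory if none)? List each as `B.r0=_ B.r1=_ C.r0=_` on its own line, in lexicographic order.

B.r0=0 B.r1=0 C.r0=0
B.r0=0 B.r1=0 C.r0=2
B.r0=0 B.r1=2 C.r0=0
B.r0=0 B.r1=2 C.r0=2
B.r0=1 B.r1=2 C.r0=0
B.r0=1 B.r1=2 C.r0=2
B.r0=2 B.r1=2 C.r0=0
B.r0=2 B.r1=2 C.r0=2

outcome vector order: (B.r0,B.r1,C.r0)
|TSO outcomes| = 8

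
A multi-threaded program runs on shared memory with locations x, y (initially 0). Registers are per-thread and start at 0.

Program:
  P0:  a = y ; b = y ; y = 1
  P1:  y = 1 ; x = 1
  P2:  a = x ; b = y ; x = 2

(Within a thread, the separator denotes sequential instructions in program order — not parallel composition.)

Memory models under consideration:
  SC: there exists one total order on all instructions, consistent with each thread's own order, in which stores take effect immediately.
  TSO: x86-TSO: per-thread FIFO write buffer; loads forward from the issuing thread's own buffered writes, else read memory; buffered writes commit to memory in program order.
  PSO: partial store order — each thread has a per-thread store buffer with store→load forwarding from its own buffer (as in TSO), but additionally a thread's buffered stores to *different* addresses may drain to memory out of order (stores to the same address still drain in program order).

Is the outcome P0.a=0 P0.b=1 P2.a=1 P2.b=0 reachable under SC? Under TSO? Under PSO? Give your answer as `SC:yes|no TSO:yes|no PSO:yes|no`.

SC:no TSO:no PSO:yes

outcome vector order: (P0.a,P0.b,P2.a,P2.b)
under SC → <0 0 0 0> <0 0 0 1> <0 0 1 1> <0 1 0 0> <0 1 0 1> <0 1 1 1> <1 1 0 0> <1 1 0 1> <1 1 1 1>
under TSO → <0 0 0 0> <0 0 0 1> <0 0 1 1> <0 1 0 0> <0 1 0 1> <0 1 1 1> <1 1 0 0> <1 1 0 1> <1 1 1 1>
under PSO → <0 0 0 0> <0 0 0 1> <0 0 1 0> <0 0 1 1> <0 1 0 0> <0 1 0 1> <0 1 1 0> <0 1 1 1> <1 1 0 0> <1 1 0 1> <1 1 1 0> <1 1 1 1>
target <0 1 1 0> ∈ {PSO}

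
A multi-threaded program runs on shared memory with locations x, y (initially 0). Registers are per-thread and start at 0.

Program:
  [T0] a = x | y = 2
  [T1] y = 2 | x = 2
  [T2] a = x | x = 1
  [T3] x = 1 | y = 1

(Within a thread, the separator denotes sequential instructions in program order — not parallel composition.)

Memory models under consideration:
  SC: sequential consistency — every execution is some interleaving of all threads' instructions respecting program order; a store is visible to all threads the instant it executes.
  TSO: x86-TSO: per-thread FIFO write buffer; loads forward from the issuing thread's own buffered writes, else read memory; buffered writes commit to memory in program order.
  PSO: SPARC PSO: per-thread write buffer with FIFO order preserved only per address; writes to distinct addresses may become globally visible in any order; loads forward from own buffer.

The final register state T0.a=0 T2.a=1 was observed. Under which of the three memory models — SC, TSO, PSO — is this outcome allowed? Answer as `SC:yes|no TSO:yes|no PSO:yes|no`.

SC:yes TSO:yes PSO:yes

outcome vector order: (T0.a,T2.a)
under SC → 00 01 02 10 11 12 20 21 22
under TSO → 00 01 02 10 11 12 20 21 22
under PSO → 00 01 02 10 11 12 20 21 22
target 01 ∈ {SC,TSO,PSO}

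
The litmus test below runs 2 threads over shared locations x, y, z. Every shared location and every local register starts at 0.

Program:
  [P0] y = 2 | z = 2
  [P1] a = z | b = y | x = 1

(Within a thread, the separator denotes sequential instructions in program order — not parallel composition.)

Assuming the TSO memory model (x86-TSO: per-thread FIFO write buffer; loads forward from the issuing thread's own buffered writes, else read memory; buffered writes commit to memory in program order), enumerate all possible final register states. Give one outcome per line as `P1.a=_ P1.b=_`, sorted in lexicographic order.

P1.a=0 P1.b=0
P1.a=0 P1.b=2
P1.a=2 P1.b=2

outcome vector order: (P1.a,P1.b)
|TSO outcomes| = 3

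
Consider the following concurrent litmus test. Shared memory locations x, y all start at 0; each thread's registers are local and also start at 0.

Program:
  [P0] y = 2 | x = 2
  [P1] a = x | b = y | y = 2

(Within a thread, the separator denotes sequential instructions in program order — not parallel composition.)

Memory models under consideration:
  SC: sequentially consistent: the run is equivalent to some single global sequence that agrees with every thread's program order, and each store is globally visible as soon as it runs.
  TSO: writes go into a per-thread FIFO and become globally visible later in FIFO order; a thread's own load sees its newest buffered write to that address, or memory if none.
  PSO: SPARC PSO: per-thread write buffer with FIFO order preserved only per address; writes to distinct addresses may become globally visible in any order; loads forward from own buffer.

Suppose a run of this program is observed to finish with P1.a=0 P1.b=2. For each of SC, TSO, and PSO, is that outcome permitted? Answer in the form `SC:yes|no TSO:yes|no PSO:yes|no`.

SC:yes TSO:yes PSO:yes

outcome vector order: (P1.a,P1.b)
SC: 3 outcomes — {(0,0); (0,2); (2,2)}
TSO: 3 outcomes — {(0,0); (0,2); (2,2)}
PSO: 4 outcomes — {(0,0); (0,2); (2,0); (2,2)}
target (0,2) ∈ {SC,TSO,PSO}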